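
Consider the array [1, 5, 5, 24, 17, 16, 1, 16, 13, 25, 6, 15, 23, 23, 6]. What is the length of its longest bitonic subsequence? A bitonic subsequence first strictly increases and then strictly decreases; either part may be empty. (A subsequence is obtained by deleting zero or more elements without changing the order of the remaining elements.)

Let inc[i] be the LIS ending at i and dec[i] the longest strictly decreasing subsequence starting at i. inc = [1, 2, 2, 3, 3, 3, 1, 3, 3, 4, 3, 4, 5, 5, 3], dec = [1, 2, 2, 5, 4, 3, 1, 3, 2, 3, 1, 2, 2, 2, 1].
max_i inc[i]+dec[i]−1 = 7, with one witness 1, 5, 24, 17, 16, 15, 6.

7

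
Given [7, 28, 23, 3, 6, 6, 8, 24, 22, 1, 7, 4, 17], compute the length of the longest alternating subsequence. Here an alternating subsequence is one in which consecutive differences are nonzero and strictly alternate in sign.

8

Track the best alternating length ending on an up-step vs a down-step at each position: up/down = 1/1, 2/1, 2/3, 1/3, 4/3, 4/3, 4/3, 4/3, 4/5, 1/5, 6/5, 6/7, 8/5.
The maximum over both is 8; one such subsequence is 7, 28, 3, 6, 1, 7, 4, 17.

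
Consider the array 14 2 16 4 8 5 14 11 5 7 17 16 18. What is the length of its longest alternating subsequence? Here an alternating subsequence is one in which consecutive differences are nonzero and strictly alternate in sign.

11

Track the best alternating length ending on an up-step vs a down-step at each position: up/down = 1/1, 1/2, 3/1, 3/4, 5/4, 5/6, 7/4, 7/8, 5/8, 9/8, 9/1, 9/10, 11/1.
The maximum over both is 11; one such subsequence is 14, 2, 16, 4, 8, 5, 14, 11, 17, 16, 18.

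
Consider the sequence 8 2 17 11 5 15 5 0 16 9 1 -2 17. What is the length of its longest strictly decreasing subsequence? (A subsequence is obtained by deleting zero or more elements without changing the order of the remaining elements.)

Scanning left to right, the best length ending at each element is: 8→1, 2→2, 17→1, 11→2, 5→3, 15→2, 5→3, 0→4, 16→2, 9→3, 1→4, -2→5, 17→1.
So the longest decreasing subsequence has length 5, e.g. 17, 11, 5, 0, -2.

5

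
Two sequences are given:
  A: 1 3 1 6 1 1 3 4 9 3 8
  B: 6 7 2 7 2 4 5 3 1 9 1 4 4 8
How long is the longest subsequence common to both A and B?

Backtracking the LCS table gives one alignment: 3 (A2,B8) → 1 (A3,B9) → 1 (A5,B11) → 4 (A8,B13) → 8 (A11,B14).
So the longest common subsequence has length 5.

5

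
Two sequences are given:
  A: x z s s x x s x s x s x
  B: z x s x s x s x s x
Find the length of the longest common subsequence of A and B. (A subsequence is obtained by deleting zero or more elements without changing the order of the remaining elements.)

9

A longest common subsequence is xsxsxsxsx (length 9); the LCS DP confirms no longer common subsequence exists.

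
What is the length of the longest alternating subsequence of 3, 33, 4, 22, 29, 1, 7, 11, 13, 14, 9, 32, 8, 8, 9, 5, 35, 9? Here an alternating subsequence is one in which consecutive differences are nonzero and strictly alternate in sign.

13

Track the best alternating length ending on an up-step vs a down-step at each position: up/down = 1/1, 2/1, 2/3, 4/3, 4/3, 1/5, 6/5, 6/5, 6/5, 6/5, 6/7, 8/3, 6/9, 6/9, 10/9, 6/11, 12/1, 12/13.
The maximum over both is 13; one such subsequence is 3, 33, 4, 22, 1, 11, 9, 32, 8, 9, 5, 35, 9.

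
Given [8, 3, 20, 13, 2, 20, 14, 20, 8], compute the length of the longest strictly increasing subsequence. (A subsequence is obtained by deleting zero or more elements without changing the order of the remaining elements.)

Scanning left to right, the best length ending at each element is: 8→1, 3→1, 20→2, 13→2, 2→1, 20→3, 14→3, 20→4, 8→2.
So the longest increasing subsequence has length 4, e.g. 8, 13, 14, 20.

4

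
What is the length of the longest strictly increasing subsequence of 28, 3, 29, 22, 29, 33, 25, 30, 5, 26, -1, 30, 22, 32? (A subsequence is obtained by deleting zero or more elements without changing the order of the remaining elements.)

Scanning left to right, the best length ending at each element is: 28→1, 3→1, 29→2, 22→2, 29→3, 33→4, 25→3, 30→4, 5→2, 26→4, -1→1, 30→5, 22→3, 32→6.
So the longest increasing subsequence has length 6, e.g. 3, 22, 25, 26, 30, 32.

6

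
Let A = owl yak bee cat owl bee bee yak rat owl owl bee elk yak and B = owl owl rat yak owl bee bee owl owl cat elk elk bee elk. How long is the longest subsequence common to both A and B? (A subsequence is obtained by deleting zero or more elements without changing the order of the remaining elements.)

Backtracking the LCS table gives one alignment: owl (A1,B2) → yak (A2,B4) → owl (A5,B5) → bee (A6,B6) → bee (A7,B7) → owl (A10,B8) → owl (A11,B9) → bee (A12,B13) → elk (A13,B14).
So the longest common subsequence has length 9.

9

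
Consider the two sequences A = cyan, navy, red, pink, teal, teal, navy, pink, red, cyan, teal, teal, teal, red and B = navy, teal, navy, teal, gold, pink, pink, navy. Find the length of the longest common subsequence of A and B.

4

A longest common subsequence is navy, teal, teal, navy (length 4); the LCS DP confirms no longer common subsequence exists.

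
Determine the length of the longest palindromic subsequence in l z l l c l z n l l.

7

One longest palindromic subsequence is lllclll (positions 1,3,4,5,6,9,10); it reads the same forward and backward, and the interval DP gives dp[1][10] = 7.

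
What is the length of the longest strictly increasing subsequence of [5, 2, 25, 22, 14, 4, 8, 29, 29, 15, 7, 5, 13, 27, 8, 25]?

5

Let dp[i] be the longest increasing subsequence ending at position i. Then dp = [1, 1, 2, 2, 2, 2, 3, 4, 4, 4, 3, 3, 4, 5, 4, 5].
The maximum is 5; one witness is 2, 4, 8, 15, 27 at positions 2,6,7,10,14.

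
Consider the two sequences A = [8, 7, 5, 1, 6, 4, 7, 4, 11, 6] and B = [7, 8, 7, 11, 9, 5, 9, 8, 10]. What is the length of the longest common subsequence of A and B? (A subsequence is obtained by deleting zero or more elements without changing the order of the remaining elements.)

Backtracking the LCS table gives one alignment: 8 (A1,B2) → 7 (A2,B3) → 5 (A3,B6).
So the longest common subsequence has length 3.

3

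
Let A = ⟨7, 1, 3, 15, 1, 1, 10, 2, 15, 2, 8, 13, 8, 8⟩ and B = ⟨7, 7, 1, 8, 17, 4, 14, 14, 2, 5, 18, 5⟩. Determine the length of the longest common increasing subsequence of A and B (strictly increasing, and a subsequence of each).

A longest common strictly increasing subsequence is 7, 8 (length 2); it appears in order in both A and B, and no longer such subsequence exists.

2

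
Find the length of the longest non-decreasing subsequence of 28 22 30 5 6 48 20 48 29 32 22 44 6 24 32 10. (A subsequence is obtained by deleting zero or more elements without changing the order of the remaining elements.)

6

Let dp[i] be the longest non-decreasing subsequence ending at position i. Then dp = [1, 1, 2, 1, 2, 3, 3, 4, 4, 5, 4, 6, 3, 5, 6, 4].
The maximum is 6; one witness is 5, 6, 20, 29, 32, 44 at positions 4,5,7,9,10,12.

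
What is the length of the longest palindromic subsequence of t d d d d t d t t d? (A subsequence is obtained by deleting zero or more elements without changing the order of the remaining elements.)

7

One longest palindromic subsequence is tdddddt (positions 1,2,3,4,5,7,9); it reads the same forward and backward, and the interval DP gives dp[1][10] = 7.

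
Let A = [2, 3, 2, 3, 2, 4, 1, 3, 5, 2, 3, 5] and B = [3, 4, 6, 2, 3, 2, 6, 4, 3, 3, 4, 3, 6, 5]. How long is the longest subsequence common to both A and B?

8

A longest common subsequence is 3, 2, 3, 2, 4, 3, 3, 5 (length 8); the LCS DP confirms no longer common subsequence exists.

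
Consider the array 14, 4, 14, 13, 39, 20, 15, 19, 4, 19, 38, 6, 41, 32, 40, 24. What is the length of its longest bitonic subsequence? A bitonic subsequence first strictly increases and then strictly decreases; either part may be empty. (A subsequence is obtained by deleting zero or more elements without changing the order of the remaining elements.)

8

Let inc[i] be the LIS ending at i and dec[i] the longest strictly decreasing subsequence starting at i. inc = [1, 1, 2, 2, 3, 3, 3, 4, 1, 4, 5, 2, 6, 5, 6, 5], dec = [3, 1, 3, 2, 4, 3, 2, 2, 1, 2, 3, 1, 3, 2, 2, 1].
max_i inc[i]+dec[i]−1 = 8, with one witness 4, 14, 15, 19, 38, 41, 40, 24.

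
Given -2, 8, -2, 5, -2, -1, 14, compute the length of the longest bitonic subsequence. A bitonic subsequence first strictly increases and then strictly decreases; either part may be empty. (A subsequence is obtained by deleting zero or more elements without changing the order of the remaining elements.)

Let inc[i] be the LIS ending at i and dec[i] the longest strictly decreasing subsequence starting at i. inc = [1, 2, 1, 2, 1, 2, 3], dec = [1, 3, 1, 2, 1, 1, 1].
max_i inc[i]+dec[i]−1 = 4, with one witness -2, 8, 5, -1.

4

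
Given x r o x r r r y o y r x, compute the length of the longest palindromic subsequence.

9

One longest palindromic subsequence is xrorrrorx (positions 1,2,3,5,6,7,9,11,12); it reads the same forward and backward, and the interval DP gives dp[1][12] = 9.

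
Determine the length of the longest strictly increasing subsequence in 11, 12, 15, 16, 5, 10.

Scanning left to right, the best length ending at each element is: 11→1, 12→2, 15→3, 16→4, 5→1, 10→2.
So the longest increasing subsequence has length 4, e.g. 11, 12, 15, 16.

4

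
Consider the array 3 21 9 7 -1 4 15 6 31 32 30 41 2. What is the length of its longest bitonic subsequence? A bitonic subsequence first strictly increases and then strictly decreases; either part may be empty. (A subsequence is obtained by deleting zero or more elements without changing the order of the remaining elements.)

7

Let inc[i] be the LIS ending at i and dec[i] the longest strictly decreasing subsequence starting at i. inc = [1, 2, 2, 2, 1, 2, 3, 3, 4, 5, 4, 6, 2], dec = [2, 5, 4, 3, 1, 2, 3, 2, 3, 3, 2, 2, 1].
max_i inc[i]+dec[i]−1 = 7, with one witness 3, 9, 15, 31, 32, 30, 2.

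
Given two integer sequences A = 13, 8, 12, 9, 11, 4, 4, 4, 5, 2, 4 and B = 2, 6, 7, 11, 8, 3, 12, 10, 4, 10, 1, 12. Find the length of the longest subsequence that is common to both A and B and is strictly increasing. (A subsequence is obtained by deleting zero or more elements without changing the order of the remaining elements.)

2

For each value that appears in both, track the longest common increasing run ending there.
The best achievable length is 2; one witness is 8, 12 (A-positions 2,3, B-positions 5,7).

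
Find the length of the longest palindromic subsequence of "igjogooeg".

5

One longest palindromic subsequence is gooog (positions 2,4,6,7,9); it reads the same forward and backward, and the interval DP gives dp[1][9] = 5.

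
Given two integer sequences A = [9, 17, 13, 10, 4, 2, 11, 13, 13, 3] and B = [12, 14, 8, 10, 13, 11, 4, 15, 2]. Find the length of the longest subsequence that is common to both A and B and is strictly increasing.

For each value that appears in both, track the longest common increasing run ending there.
The best achievable length is 2; one witness is 10, 13 (A-positions 4,8, B-positions 4,5).

2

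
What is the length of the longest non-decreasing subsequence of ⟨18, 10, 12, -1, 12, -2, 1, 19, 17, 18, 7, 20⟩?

Scanning left to right, the best length ending at each element is: 18→1, 10→1, 12→2, -1→1, 12→3, -2→1, 1→2, 19→4, 17→4, 18→5, 7→3, 20→6.
So the longest non-decreasing subsequence has length 6, e.g. 10, 12, 12, 17, 18, 20.

6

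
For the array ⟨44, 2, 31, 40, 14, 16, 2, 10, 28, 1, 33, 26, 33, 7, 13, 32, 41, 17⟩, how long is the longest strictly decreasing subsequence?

One longest decreasing subsequence is 44, 31, 14, 2, 1 (positions 1,3,5,7,10), of length 5; no longer one exists.

5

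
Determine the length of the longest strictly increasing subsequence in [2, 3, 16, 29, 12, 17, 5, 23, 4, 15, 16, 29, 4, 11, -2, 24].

Let dp[i] be the longest increasing subsequence ending at position i. Then dp = [1, 2, 3, 4, 3, 4, 3, 5, 3, 4, 5, 6, 3, 4, 1, 6].
The maximum is 6; one witness is 2, 3, 16, 17, 23, 29 at positions 1,2,3,6,8,12.

6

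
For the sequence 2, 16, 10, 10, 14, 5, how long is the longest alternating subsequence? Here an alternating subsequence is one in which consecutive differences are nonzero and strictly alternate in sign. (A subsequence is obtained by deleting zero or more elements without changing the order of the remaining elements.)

5

A longest alternating subsequence is 2, 16, 10, 14, 5 (positions 1,2,3,5,6); its 4 consecutive differences strictly alternate in sign, and length 5 is optimal.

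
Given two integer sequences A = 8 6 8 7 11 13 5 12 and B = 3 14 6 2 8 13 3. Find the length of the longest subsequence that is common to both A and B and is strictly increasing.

For each value that appears in both, track the longest common increasing run ending there.
The best achievable length is 3; one witness is 6, 8, 13 (A-positions 2,3,6, B-positions 3,5,6).

3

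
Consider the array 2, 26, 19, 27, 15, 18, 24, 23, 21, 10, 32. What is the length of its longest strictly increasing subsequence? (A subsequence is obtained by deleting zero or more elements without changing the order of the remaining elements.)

Let dp[i] be the longest increasing subsequence ending at position i. Then dp = [1, 2, 2, 3, 2, 3, 4, 4, 4, 2, 5].
The maximum is 5; one witness is 2, 15, 18, 24, 32 at positions 1,5,6,7,11.

5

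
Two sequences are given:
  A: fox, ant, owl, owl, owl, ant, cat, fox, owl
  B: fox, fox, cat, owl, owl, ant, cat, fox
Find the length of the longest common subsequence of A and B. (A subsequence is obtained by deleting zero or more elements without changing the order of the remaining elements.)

A longest common subsequence is fox, owl, owl, ant, cat, fox (length 6); the LCS DP confirms no longer common subsequence exists.

6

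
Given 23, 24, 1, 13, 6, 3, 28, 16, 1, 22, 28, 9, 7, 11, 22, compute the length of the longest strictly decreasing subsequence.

5

Let dp[i] be the longest decreasing subsequence ending at position i. Then dp = [1, 1, 2, 2, 3, 4, 1, 2, 5, 2, 1, 3, 4, 3, 2].
The maximum is 5; one witness is 23, 13, 6, 3, 1 at positions 1,4,5,6,9.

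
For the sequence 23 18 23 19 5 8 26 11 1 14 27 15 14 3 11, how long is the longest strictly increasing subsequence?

Scanning left to right, the best length ending at each element is: 23→1, 18→1, 23→2, 19→2, 5→1, 8→2, 26→3, 11→3, 1→1, 14→4, 27→5, 15→5, 14→4, 3→2, 11→3.
So the longest increasing subsequence has length 5, e.g. 5, 8, 11, 14, 27.

5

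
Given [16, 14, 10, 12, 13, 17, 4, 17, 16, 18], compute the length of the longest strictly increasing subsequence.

Scanning left to right, the best length ending at each element is: 16→1, 14→1, 10→1, 12→2, 13→3, 17→4, 4→1, 17→4, 16→4, 18→5.
So the longest increasing subsequence has length 5, e.g. 10, 12, 13, 17, 18.

5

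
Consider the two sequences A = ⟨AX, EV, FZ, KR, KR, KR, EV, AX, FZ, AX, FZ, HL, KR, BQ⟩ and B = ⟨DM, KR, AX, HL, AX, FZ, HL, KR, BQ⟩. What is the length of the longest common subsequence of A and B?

A longest common subsequence is KR, AX, AX, FZ, HL, KR, BQ (length 7); the LCS DP confirms no longer common subsequence exists.

7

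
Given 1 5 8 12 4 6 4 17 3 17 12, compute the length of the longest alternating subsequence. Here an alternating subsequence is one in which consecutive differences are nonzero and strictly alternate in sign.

9

Track the best alternating length ending on an up-step vs a down-step at each position: up/down = 1/1, 2/1, 2/1, 2/1, 2/3, 4/3, 2/5, 6/1, 2/7, 8/1, 8/9.
The maximum over both is 9; one such subsequence is 1, 5, 4, 6, 4, 17, 3, 17, 12.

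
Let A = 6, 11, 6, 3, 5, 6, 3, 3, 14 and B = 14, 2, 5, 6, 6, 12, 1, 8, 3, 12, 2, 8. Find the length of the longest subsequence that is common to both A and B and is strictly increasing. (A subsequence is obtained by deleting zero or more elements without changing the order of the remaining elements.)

2

For each value that appears in both, track the longest common increasing run ending there.
The best achievable length is 2; one witness is 5, 6 (A-positions 5,6, B-positions 3,4).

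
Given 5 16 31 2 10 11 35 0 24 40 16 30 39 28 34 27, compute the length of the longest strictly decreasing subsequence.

4

Scanning left to right, the best length ending at each element is: 5→1, 16→1, 31→1, 2→2, 10→2, 11→2, 35→1, 0→3, 24→2, 40→1, 16→3, 30→2, 39→2, 28→3, 34→3, 27→4.
So the longest decreasing subsequence has length 4, e.g. 31, 30, 28, 27.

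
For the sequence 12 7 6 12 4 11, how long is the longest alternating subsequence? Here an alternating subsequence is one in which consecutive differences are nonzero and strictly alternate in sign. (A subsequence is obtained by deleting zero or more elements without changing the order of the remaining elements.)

A longest alternating subsequence is 12, 7, 12, 4, 11 (positions 1,2,4,5,6); its 4 consecutive differences strictly alternate in sign, and length 5 is optimal.

5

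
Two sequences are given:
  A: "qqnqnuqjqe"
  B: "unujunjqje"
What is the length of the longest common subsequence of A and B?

A longest common subsequence is nnqje (length 5); the LCS DP confirms no longer common subsequence exists.

5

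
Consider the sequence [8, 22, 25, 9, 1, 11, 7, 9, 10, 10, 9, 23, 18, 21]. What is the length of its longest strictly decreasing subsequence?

4

Let dp[i] be the longest decreasing subsequence ending at position i. Then dp = [1, 1, 1, 2, 3, 2, 3, 3, 3, 3, 4, 2, 3, 3].
The maximum is 4; one witness is 22, 11, 10, 9 at positions 2,6,9,11.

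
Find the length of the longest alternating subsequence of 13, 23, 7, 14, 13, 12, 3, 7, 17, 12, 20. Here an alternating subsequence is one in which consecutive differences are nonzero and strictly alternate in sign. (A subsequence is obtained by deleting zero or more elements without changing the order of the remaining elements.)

8

A longest alternating subsequence is 13, 23, 7, 14, 13, 17, 12, 20 (positions 1,2,3,4,5,9,10,11); its 7 consecutive differences strictly alternate in sign, and length 8 is optimal.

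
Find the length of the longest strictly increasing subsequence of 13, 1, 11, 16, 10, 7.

Let dp[i] be the longest increasing subsequence ending at position i. Then dp = [1, 1, 2, 3, 2, 2].
The maximum is 3; one witness is 1, 11, 16 at positions 2,3,4.

3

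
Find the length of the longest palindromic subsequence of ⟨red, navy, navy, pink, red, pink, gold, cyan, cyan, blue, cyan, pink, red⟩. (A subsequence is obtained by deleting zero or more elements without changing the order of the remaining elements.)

7

One longest palindromic subsequence is red pink cyan blue cyan pink red (positions 1,4,8,10,11,12,13); it reads the same forward and backward, and the interval DP gives dp[1][13] = 7.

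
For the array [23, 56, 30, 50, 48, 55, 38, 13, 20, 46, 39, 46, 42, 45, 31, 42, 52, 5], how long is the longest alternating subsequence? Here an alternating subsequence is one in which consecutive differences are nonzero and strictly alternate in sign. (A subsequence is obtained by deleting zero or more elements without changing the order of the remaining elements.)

15

Track the best alternating length ending on an up-step vs a down-step at each position: up/down = 1/1, 2/1, 2/3, 4/3, 4/5, 6/3, 4/7, 1/7, 8/7, 8/7, 8/9, 10/7, 10/11, 12/11, 8/13, 14/13, 14/7, 1/15.
The maximum over both is 15; one such subsequence is 23, 56, 30, 50, 48, 55, 38, 46, 39, 46, 42, 45, 31, 42, 5.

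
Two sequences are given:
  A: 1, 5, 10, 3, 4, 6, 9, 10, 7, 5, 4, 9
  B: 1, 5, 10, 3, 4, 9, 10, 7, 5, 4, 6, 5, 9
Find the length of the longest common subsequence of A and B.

11

Backtracking the LCS table gives one alignment: 1 (A1,B1) → 5 (A2,B2) → 10 (A3,B3) → 3 (A4,B4) → 4 (A5,B5) → 9 (A7,B6) → 10 (A8,B7) → 7 (A9,B8) → 5 (A10,B9) → 4 (A11,B10) → 9 (A12,B13).
So the longest common subsequence has length 11.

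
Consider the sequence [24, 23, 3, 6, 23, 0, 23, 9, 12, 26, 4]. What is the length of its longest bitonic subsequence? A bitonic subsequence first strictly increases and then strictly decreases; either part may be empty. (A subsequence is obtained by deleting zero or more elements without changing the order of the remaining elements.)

Let inc[i] be the LIS ending at i and dec[i] the longest strictly decreasing subsequence starting at i. inc = [1, 1, 1, 2, 3, 1, 3, 3, 4, 5, 2], dec = [4, 3, 2, 2, 3, 1, 3, 2, 2, 2, 1].
max_i inc[i]+dec[i]−1 = 6, with one witness 3, 6, 9, 12, 26, 4.

6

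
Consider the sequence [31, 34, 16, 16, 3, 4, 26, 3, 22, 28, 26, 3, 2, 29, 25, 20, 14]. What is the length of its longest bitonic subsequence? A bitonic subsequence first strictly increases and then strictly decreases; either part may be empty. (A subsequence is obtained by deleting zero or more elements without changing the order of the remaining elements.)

8

One longest bitonic subsequence is 3, 4, 26, 28, 26, 25, 20, 14 (positions 5,6,7,10,11,15,16,17): it rises to 28 then falls. Length 8 is optimal.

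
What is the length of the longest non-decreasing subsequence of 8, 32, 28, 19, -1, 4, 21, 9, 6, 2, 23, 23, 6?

Let dp[i] be the longest non-decreasing subsequence ending at position i. Then dp = [1, 2, 2, 2, 1, 2, 3, 3, 3, 2, 4, 5, 4].
The maximum is 5; one witness is 8, 19, 21, 23, 23 at positions 1,4,7,11,12.

5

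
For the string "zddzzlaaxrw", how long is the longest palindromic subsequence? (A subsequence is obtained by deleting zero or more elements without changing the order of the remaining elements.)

4

Using dp[i][j] = 2 + dp[i+1][j−1] if the ends match, else max(dp[i+1][j], dp[i][j−1]):
dp[1][11] = 4. A witness is zddz at positions 1,2,3,5.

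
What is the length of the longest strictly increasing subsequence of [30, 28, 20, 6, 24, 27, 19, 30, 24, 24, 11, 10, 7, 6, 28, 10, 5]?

4

One longest increasing subsequence is 20, 24, 27, 30 (positions 3,5,6,8), of length 4; no longer one exists.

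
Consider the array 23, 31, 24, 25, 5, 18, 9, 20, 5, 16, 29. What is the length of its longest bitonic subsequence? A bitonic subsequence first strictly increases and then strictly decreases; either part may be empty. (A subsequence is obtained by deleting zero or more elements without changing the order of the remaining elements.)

Let inc[i] be the LIS ending at i and dec[i] the longest strictly decreasing subsequence starting at i. inc = [1, 2, 2, 3, 1, 2, 2, 3, 1, 3, 4], dec = [4, 5, 4, 4, 1, 3, 2, 2, 1, 1, 1].
max_i inc[i]+dec[i]−1 = 6, with one witness 23, 31, 25, 18, 9, 5.

6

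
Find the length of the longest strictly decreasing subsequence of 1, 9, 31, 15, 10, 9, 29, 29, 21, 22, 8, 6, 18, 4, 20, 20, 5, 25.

7

One longest decreasing subsequence is 31, 15, 10, 9, 8, 6, 4 (positions 3,4,5,6,11,12,14), of length 7; no longer one exists.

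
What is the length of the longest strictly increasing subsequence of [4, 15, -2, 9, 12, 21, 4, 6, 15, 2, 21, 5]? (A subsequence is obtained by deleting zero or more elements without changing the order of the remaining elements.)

One longest increasing subsequence is 4, 9, 12, 15, 21 (positions 1,4,5,9,11), of length 5; no longer one exists.

5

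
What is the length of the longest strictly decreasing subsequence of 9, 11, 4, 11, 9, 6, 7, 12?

Scanning left to right, the best length ending at each element is: 9→1, 11→1, 4→2, 11→1, 9→2, 6→3, 7→3, 12→1.
So the longest decreasing subsequence has length 3, e.g. 11, 9, 6.

3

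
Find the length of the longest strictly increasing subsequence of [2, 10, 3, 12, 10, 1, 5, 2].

Scanning left to right, the best length ending at each element is: 2→1, 10→2, 3→2, 12→3, 10→3, 1→1, 5→3, 2→2.
So the longest increasing subsequence has length 3, e.g. 2, 10, 12.

3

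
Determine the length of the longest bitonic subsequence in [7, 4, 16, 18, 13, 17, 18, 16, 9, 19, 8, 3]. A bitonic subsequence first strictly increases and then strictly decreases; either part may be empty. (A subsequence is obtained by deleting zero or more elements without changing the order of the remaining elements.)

One longest bitonic subsequence is 7, 16, 18, 17, 16, 9, 8, 3 (positions 1,3,4,6,8,9,11,12): it rises to 18 then falls. Length 8 is optimal.

8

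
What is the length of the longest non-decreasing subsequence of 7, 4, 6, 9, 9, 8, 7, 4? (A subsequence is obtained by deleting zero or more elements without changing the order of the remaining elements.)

4

One longest non-decreasing subsequence is 4, 6, 9, 9 (positions 2,3,4,5), of length 4; no longer one exists.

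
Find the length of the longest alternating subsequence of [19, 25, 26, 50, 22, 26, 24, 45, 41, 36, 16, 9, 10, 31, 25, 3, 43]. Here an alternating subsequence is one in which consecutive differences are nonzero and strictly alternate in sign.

A longest alternating subsequence is 19, 25, 22, 26, 24, 45, 16, 31, 25, 43 (positions 1,2,5,6,7,8,11,14,15,17); its 9 consecutive differences strictly alternate in sign, and length 10 is optimal.

10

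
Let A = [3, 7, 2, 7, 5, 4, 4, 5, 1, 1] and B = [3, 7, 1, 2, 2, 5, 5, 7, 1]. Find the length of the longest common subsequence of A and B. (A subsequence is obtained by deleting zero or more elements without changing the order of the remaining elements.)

A longest common subsequence is 3, 7, 2, 5, 5, 1 (length 6); the LCS DP confirms no longer common subsequence exists.

6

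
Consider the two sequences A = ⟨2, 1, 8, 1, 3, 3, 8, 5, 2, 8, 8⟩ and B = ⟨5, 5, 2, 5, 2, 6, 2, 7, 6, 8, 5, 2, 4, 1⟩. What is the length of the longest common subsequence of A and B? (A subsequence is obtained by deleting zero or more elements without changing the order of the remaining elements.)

Backtracking the LCS table gives one alignment: 2 (A1,B7) → 8 (A7,B10) → 5 (A8,B11) → 2 (A9,B12).
So the longest common subsequence has length 4.

4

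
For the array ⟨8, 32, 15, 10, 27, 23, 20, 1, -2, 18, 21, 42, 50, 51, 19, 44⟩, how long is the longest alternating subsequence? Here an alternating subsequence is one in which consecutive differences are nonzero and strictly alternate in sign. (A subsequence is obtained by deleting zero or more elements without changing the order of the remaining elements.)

A longest alternating subsequence is 8, 32, 15, 27, 20, 21, 19, 44 (positions 1,2,3,5,7,11,15,16); its 7 consecutive differences strictly alternate in sign, and length 8 is optimal.

8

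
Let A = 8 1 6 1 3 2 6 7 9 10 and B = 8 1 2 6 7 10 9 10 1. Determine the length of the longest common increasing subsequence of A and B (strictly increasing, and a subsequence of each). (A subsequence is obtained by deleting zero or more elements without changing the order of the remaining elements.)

A longest common strictly increasing subsequence is 1, 2, 6, 7, 9, 10 (length 6); it appears in order in both A and B, and no longer such subsequence exists.

6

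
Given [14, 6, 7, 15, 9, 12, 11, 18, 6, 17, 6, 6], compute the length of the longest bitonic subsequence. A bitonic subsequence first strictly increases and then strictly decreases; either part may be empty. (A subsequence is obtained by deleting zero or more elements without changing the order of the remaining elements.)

Let inc[i] be the LIS ending at i and dec[i] the longest strictly decreasing subsequence starting at i. inc = [1, 1, 2, 3, 3, 4, 4, 5, 1, 5, 1, 1], dec = [4, 1, 2, 4, 2, 3, 2, 3, 1, 2, 1, 1].
max_i inc[i]+dec[i]−1 = 7, with one witness 6, 7, 9, 12, 18, 17, 6.

7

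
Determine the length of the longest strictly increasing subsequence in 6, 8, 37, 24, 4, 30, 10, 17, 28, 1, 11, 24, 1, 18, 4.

One longest increasing subsequence is 6, 8, 10, 17, 28 (positions 1,2,7,8,9), of length 5; no longer one exists.

5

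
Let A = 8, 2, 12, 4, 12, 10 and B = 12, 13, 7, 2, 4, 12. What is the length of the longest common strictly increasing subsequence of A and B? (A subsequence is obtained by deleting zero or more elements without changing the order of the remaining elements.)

3

A longest common strictly increasing subsequence is 2, 4, 12 (length 3); it appears in order in both A and B, and no longer such subsequence exists.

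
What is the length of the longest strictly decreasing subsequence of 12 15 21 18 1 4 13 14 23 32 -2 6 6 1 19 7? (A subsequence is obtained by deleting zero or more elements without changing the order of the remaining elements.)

Let dp[i] be the longest decreasing subsequence ending at position i. Then dp = [1, 1, 1, 2, 3, 3, 3, 3, 1, 1, 4, 4, 4, 5, 2, 4].
The maximum is 5; one witness is 21, 18, 13, 6, 1 at positions 3,4,7,12,14.

5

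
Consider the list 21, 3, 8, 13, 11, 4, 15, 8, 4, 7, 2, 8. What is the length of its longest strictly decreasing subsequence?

Scanning left to right, the best length ending at each element is: 21→1, 3→2, 8→2, 13→2, 11→3, 4→4, 15→2, 8→4, 4→5, 7→5, 2→6, 8→4.
So the longest decreasing subsequence has length 6, e.g. 21, 13, 11, 8, 4, 2.

6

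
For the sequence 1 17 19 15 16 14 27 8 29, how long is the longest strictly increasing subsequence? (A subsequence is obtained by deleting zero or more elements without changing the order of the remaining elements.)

5

Let dp[i] be the longest increasing subsequence ending at position i. Then dp = [1, 2, 3, 2, 3, 2, 4, 2, 5].
The maximum is 5; one witness is 1, 17, 19, 27, 29 at positions 1,2,3,7,9.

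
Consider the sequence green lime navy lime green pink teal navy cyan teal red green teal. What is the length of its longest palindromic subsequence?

5

One longest palindromic subsequence is green teal cyan teal green (positions 5,7,9,10,12); it reads the same forward and backward, and the interval DP gives dp[1][13] = 5.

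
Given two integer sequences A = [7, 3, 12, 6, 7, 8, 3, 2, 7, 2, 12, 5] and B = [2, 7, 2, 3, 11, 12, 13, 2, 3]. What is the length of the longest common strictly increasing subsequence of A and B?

3

A longest common strictly increasing subsequence is 2, 7, 12 (length 3); it appears in order in both A and B, and no longer such subsequence exists.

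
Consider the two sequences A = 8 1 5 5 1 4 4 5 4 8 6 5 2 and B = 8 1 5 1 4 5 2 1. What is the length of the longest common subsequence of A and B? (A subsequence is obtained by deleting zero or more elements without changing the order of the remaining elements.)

Backtracking the LCS table gives one alignment: 8 (A1,B1) → 1 (A2,B2) → 5 (A4,B3) → 1 (A5,B4) → 4 (A9,B5) → 5 (A12,B6) → 2 (A13,B7).
So the longest common subsequence has length 7.

7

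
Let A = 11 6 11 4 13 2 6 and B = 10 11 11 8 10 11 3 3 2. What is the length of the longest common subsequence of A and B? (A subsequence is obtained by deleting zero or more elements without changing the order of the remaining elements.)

3

A longest common subsequence is 11, 11, 2 (length 3); the LCS DP confirms no longer common subsequence exists.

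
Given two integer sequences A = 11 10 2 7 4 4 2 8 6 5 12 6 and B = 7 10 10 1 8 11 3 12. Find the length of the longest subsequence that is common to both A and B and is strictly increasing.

For each value that appears in both, track the longest common increasing run ending there.
The best achievable length is 3; one witness is 7, 8, 12 (A-positions 4,8,11, B-positions 1,5,8).

3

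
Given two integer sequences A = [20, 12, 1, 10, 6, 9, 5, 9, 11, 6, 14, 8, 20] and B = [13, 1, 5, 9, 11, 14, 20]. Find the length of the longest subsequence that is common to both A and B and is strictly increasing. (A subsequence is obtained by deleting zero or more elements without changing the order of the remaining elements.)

6

For each value that appears in both, track the longest common increasing run ending there.
The best achievable length is 6; one witness is 1, 5, 9, 11, 14, 20 (A-positions 3,7,8,9,11,13, B-positions 2,3,4,5,6,7).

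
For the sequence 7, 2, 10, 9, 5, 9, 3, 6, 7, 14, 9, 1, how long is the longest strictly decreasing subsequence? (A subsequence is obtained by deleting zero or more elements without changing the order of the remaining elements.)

5

One longest decreasing subsequence is 10, 9, 5, 3, 1 (positions 3,4,5,7,12), of length 5; no longer one exists.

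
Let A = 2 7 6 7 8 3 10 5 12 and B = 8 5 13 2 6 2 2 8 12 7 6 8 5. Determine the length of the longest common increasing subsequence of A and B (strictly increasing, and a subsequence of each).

A longest common strictly increasing subsequence is 2, 6, 8, 12 (length 4); it appears in order in both A and B, and no longer such subsequence exists.

4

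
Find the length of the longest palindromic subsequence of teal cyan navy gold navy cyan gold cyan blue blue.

5

Using dp[i][j] = 2 + dp[i+1][j−1] if the ends match, else max(dp[i+1][j], dp[i][j−1]):
dp[1][10] = 5. A witness is cyan gold cyan gold cyan at positions 2,4,6,7,8.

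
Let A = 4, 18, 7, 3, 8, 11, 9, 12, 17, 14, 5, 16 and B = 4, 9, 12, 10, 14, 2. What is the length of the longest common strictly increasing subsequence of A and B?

For each value that appears in both, track the longest common increasing run ending there.
The best achievable length is 4; one witness is 4, 9, 12, 14 (A-positions 1,7,8,10, B-positions 1,2,3,5).

4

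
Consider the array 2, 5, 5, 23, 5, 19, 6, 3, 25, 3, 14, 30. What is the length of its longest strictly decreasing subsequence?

4

One longest decreasing subsequence is 23, 19, 6, 3 (positions 4,6,7,8), of length 4; no longer one exists.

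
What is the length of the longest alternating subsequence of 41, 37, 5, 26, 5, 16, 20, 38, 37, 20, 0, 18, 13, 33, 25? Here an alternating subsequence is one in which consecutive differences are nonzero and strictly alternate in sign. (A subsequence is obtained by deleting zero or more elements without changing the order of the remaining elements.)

A longest alternating subsequence is 41, 5, 26, 5, 16, 0, 18, 13, 33, 25 (positions 1,3,4,5,6,11,12,13,14,15); its 9 consecutive differences strictly alternate in sign, and length 10 is optimal.

10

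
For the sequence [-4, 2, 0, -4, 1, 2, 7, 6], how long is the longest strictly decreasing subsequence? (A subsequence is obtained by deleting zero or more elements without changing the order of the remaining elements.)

Scanning left to right, the best length ending at each element is: -4→1, 2→1, 0→2, -4→3, 1→2, 2→1, 7→1, 6→2.
So the longest decreasing subsequence has length 3, e.g. 2, 0, -4.

3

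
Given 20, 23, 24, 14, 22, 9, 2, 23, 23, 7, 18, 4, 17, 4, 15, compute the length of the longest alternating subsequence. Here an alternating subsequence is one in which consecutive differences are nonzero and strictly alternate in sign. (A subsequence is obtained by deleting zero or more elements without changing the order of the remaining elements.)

Track the best alternating length ending on an up-step vs a down-step at each position: up/down = 1/1, 2/1, 2/1, 1/3, 4/3, 1/5, 1/5, 6/3, 6/3, 6/7, 8/7, 6/9, 10/9, 6/11, 12/11.
The maximum over both is 12; one such subsequence is 20, 23, 14, 22, 9, 23, 7, 18, 4, 17, 4, 15.

12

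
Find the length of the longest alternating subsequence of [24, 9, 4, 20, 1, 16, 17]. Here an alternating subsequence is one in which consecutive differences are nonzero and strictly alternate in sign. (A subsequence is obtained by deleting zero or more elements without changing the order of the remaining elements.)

5

Track the best alternating length ending on an up-step vs a down-step at each position: up/down = 1/1, 1/2, 1/2, 3/2, 1/4, 5/4, 5/4.
The maximum over both is 5; one such subsequence is 24, 9, 20, 1, 16.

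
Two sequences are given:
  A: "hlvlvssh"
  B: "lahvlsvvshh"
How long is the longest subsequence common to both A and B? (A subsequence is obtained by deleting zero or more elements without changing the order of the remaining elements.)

6

A longest common subsequence is hlvvsh (length 6); the LCS DP confirms no longer common subsequence exists.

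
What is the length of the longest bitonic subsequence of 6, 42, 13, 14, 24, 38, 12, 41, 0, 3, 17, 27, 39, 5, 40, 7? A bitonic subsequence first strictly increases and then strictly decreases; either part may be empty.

8

One longest bitonic subsequence is 6, 13, 14, 24, 38, 41, 40, 7 (positions 1,3,4,5,6,8,15,16): it rises to 41 then falls. Length 8 is optimal.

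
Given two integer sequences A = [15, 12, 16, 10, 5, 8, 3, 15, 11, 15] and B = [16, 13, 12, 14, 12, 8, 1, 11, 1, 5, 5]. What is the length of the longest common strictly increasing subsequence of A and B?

2

A longest common strictly increasing subsequence is 8, 11 (length 2); it appears in order in both A and B, and no longer such subsequence exists.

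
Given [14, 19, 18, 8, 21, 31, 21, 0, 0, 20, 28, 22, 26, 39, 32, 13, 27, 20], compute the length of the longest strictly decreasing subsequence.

4

Scanning left to right, the best length ending at each element is: 14→1, 19→1, 18→2, 8→3, 21→1, 31→1, 21→2, 0→4, 0→4, 20→3, 28→2, 22→3, 26→3, 39→1, 32→2, 13→4, 27→3, 20→4.
So the longest decreasing subsequence has length 4, e.g. 19, 18, 8, 0.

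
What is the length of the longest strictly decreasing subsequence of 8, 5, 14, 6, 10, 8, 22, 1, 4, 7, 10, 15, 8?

Let dp[i] be the longest decreasing subsequence ending at position i. Then dp = [1, 2, 1, 2, 2, 3, 1, 4, 4, 4, 2, 2, 3].
The maximum is 4; one witness is 14, 10, 8, 1 at positions 3,5,6,8.

4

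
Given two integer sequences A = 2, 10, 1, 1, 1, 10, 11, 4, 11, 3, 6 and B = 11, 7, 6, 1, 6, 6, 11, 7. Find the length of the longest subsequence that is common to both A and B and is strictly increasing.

A longest common strictly increasing subsequence is 1, 6 (length 2); it appears in order in both A and B, and no longer such subsequence exists.

2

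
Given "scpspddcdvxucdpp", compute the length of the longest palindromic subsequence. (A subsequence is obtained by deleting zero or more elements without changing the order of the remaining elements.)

One longest palindromic subsequence is ppdcucdpp (positions 3,5,6,8,12,13,14,15,16); it reads the same forward and backward, and the interval DP gives dp[1][16] = 9.

9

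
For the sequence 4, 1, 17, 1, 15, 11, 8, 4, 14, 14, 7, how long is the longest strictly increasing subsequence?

Let dp[i] be the longest increasing subsequence ending at position i. Then dp = [1, 1, 2, 1, 2, 2, 2, 2, 3, 3, 3].
The maximum is 3; one witness is 4, 11, 14 at positions 1,6,9.

3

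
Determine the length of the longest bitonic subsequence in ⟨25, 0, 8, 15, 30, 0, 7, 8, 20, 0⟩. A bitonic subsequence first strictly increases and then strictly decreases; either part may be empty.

Let inc[i] be the LIS ending at i and dec[i] the longest strictly decreasing subsequence starting at i. inc = [1, 1, 2, 3, 4, 1, 2, 3, 4, 1], dec = [4, 1, 3, 3, 3, 1, 2, 2, 2, 1].
max_i inc[i]+dec[i]−1 = 6, with one witness 0, 8, 15, 30, 20, 0.

6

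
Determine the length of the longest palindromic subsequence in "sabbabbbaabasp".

One longest palindromic subsequence is sababbbabas (positions 1,2,3,5,6,7,8,10,11,12,13); it reads the same forward and backward, and the interval DP gives dp[1][14] = 11.

11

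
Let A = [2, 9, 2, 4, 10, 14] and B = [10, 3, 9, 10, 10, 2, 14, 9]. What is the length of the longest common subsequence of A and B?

A longest common subsequence is 9, 2, 14 (length 3); the LCS DP confirms no longer common subsequence exists.

3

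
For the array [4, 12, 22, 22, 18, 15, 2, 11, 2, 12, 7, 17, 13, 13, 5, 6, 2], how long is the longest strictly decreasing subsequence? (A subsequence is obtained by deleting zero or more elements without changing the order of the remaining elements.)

7

Scanning left to right, the best length ending at each element is: 4→1, 12→1, 22→1, 22→1, 18→2, 15→3, 2→4, 11→4, 2→5, 12→4, 7→5, 17→3, 13→4, 13→4, 5→6, 6→6, 2→7.
So the longest decreasing subsequence has length 7, e.g. 22, 18, 15, 11, 7, 5, 2.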